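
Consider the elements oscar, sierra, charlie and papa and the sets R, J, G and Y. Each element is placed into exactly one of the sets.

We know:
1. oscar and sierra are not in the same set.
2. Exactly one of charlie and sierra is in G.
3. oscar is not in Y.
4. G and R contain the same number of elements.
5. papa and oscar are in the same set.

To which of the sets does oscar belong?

oscar: J

From (3): oscar ∉ Y.
(5): papa matches oscar: papa ∉ Y.
Suppose oscar ∈ R: no assignment then satisfies all the clues, so oscar ∉ R.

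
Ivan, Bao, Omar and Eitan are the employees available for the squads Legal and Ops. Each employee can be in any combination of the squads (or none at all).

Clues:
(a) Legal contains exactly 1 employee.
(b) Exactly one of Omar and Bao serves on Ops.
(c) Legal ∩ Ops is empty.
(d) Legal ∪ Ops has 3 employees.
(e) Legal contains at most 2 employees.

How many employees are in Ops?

2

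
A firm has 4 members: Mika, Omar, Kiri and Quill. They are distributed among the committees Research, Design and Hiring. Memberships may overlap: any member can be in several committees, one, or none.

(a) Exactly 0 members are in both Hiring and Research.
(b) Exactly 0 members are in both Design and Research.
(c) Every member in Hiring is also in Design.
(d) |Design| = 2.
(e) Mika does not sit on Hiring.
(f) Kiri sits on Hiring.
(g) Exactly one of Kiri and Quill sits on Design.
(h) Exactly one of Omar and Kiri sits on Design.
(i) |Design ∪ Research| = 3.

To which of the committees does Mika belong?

Mika: Design

From (e): Mika ∉ Hiring.
From (f): Kiri ∈ Hiring.
(c) with Kiri ∈ Hiring: Kiri ∈ Design.
(g) (exactly one): Quill ∉ Design.
(h) (exactly one): Omar ∉ Design.
(c) contrapositive: Omar ∉ Hiring.
(c) contrapositive: Quill ∉ Hiring.
(d): only 2 candidates remain for Design, so all are in.
Suppose Mika ∈ Research: no assignment then satisfies all the clues, so Mika ∉ Research.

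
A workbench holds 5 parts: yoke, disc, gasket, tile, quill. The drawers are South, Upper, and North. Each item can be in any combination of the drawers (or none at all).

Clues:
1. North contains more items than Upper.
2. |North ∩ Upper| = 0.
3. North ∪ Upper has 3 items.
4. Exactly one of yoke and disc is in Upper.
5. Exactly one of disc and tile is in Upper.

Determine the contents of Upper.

Upper = {disc}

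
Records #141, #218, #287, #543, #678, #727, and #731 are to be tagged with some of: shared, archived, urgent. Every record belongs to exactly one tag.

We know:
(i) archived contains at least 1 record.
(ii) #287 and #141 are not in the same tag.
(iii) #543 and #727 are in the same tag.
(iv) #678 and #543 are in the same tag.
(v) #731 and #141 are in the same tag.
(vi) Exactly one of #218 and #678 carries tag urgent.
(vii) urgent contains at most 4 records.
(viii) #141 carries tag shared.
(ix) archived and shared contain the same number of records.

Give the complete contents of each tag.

shared = {#141, #731}; archived = {#218, #287}; urgent = {#543, #678, #727}

From (viii): #141 ∈ shared.
(ii): #287 ∉ shared.
(v): #731 matches #141: #731 ∈ shared.
Suppose #218 ∈ shared: no assignment then satisfies all the clues, so #218 ∉ shared.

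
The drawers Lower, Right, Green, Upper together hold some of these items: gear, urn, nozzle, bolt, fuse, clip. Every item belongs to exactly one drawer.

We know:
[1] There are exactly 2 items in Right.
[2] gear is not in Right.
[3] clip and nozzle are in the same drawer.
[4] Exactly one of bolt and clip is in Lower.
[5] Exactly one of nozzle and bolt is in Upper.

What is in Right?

Right = {fuse, urn}

From (2): gear ∉ Right.
Suppose urn ∉ Right: no assignment then satisfies all the clues, so urn ∈ Right.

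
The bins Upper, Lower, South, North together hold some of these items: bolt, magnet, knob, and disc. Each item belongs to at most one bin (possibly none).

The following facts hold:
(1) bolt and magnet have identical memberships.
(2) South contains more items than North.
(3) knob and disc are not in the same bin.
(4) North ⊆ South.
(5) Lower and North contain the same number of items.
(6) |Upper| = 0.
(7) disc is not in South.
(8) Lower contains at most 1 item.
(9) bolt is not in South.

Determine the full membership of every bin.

From (7): disc ∉ South.
From (9): bolt ∉ South.
(1): magnet matches bolt: magnet ∉ South.
(4) contrapositive: bolt ∉ North.
(4) contrapositive: magnet ∉ North.
(4) contrapositive: disc ∉ North.
(6): Upper already has 0, so the rest are out.
Suppose bolt ∈ Lower: no assignment then satisfies all the clues, so bolt ∉ Lower.

Upper = {}; Lower = {}; South = {knob}; North = {}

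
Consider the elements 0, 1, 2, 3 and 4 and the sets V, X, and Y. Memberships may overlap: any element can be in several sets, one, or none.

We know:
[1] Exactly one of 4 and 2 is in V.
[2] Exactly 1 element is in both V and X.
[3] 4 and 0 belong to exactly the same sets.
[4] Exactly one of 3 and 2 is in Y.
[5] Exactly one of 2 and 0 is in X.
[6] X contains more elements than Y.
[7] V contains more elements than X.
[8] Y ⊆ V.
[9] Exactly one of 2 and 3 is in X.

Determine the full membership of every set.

V = {0, 1, 3, 4}; X = {1, 2}; Y = {3}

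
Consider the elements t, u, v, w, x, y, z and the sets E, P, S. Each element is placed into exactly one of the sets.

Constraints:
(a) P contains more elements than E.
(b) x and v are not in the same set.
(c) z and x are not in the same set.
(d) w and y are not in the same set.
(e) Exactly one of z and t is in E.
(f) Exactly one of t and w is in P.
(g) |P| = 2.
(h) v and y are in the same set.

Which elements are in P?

P = {w, x}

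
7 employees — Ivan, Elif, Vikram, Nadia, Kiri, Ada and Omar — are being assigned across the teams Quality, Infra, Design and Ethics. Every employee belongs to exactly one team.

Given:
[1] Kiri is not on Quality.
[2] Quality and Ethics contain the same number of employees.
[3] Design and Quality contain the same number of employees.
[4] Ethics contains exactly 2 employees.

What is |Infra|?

1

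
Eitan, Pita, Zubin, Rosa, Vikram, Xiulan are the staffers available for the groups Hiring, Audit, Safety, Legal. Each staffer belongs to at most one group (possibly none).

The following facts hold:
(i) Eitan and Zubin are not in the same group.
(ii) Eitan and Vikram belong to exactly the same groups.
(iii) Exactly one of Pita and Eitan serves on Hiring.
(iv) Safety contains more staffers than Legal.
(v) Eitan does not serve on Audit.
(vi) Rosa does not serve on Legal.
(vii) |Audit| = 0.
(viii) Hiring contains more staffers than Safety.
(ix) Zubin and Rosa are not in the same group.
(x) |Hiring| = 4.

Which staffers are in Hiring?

Hiring = {Eitan, Rosa, Vikram, Xiulan}

From (v): Eitan ∉ Audit.
From (vi): Rosa ∉ Legal.
(ii): Vikram matches Eitan: Vikram ∉ Audit.
(vii): Audit already has 0, so the rest are out.
Suppose Eitan ∉ Hiring: no assignment then satisfies all the clues, so Eitan ∈ Hiring.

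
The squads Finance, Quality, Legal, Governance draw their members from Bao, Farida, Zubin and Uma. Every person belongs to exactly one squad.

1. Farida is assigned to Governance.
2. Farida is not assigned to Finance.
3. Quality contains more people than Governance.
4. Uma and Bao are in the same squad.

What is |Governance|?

1

From (1): Farida ∈ Governance.
Suppose Bao ∈ Finance: no assignment then satisfies all the clues, so Bao ∉ Finance.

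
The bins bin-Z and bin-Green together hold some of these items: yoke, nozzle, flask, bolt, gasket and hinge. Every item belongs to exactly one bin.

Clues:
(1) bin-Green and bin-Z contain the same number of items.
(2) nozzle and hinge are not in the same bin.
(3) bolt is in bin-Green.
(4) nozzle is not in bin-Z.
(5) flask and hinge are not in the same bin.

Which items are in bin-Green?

bin-Green = {bolt, flask, nozzle}

From (3): bolt ∈ bin-Green.
From (4): nozzle ∉ bin-Z.
Only one bin left: nozzle ∈ bin-Green.
(2): hinge ∉ bin-Green.
Only one bin left: hinge ∈ bin-Z.
(5): flask ∉ bin-Z.
Only one bin left: flask ∈ bin-Green.
Suppose yoke ∈ bin-Green: no assignment then satisfies all the clues, so yoke ∉ bin-Green.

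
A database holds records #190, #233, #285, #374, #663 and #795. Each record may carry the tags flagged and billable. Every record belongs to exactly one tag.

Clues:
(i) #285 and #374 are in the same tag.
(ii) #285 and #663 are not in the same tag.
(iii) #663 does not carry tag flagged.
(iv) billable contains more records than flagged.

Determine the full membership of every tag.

flagged = {#285, #374}; billable = {#190, #233, #663, #795}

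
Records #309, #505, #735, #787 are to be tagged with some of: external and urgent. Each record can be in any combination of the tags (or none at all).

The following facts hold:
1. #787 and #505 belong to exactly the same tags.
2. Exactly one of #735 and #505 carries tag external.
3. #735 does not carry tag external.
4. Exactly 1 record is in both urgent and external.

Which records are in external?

external = {#309, #505, #787}

From (3): #735 ∉ external.
(2) (exactly one): #505 ∈ external.
(1): #787 matches #505: #787 ∈ external.
Suppose #309 ∉ external: no assignment then satisfies all the clues, so #309 ∈ external.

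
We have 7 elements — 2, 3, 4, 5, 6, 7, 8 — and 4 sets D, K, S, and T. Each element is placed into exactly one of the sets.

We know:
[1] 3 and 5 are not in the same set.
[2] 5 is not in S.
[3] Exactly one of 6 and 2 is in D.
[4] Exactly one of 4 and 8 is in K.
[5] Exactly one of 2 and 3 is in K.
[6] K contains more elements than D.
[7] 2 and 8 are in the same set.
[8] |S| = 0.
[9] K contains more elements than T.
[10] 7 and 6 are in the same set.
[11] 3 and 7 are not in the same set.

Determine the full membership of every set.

D = {6, 7}; K = {2, 5, 8}; S = {}; T = {3, 4}

From (2): 5 ∉ S.
(8): S already has 0, so the rest are out.
Suppose 2 ∈ D: no assignment then satisfies all the clues, so 2 ∉ D.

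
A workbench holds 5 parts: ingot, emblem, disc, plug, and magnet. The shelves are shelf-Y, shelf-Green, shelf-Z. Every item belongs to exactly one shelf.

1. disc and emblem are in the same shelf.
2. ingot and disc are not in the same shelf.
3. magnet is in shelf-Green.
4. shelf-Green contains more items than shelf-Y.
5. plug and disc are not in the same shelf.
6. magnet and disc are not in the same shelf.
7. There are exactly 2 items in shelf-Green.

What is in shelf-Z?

shelf-Z = {disc, emblem}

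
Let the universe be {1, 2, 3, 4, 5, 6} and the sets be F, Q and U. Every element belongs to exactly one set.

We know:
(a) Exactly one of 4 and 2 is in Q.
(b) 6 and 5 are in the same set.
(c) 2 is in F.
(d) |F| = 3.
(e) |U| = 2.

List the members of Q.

Q = {4}

From (c): 2 ∈ F.
(a) (exactly one): 4 ∈ Q.
Suppose 1 ∈ Q: no assignment then satisfies all the clues, so 1 ∉ Q.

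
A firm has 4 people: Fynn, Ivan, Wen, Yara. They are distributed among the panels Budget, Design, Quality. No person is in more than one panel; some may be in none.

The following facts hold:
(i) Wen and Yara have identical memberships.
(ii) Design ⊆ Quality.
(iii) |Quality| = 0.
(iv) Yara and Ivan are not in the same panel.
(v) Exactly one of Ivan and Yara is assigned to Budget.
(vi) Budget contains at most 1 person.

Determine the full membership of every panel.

Budget = {Ivan}; Design = {}; Quality = {}

(iii): Quality already has 0, so the rest are out.
(ii) contrapositive: Fynn ∉ Design.
(ii) contrapositive: Ivan ∉ Design.
(ii) contrapositive: Wen ∉ Design.
(ii) contrapositive: Yara ∉ Design.
Suppose Fynn ∈ Budget: no assignment then satisfies all the clues, so Fynn ∉ Budget.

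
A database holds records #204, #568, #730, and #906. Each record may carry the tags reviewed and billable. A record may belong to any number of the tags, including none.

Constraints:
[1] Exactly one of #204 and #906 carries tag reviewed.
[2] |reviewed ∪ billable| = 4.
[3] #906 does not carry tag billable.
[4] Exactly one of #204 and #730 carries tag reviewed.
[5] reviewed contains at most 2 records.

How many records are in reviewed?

2

From (3): #906 ∉ billable.
Suppose #204 ∈ reviewed: no assignment then satisfies all the clues, so #204 ∉ reviewed.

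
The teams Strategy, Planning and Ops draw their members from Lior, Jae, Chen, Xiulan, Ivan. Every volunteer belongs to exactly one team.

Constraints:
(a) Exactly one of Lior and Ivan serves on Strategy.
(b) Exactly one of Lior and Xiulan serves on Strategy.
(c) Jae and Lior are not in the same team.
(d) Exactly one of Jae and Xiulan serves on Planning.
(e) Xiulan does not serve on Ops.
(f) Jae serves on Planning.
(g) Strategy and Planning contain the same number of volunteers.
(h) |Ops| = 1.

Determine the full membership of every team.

Strategy = {Ivan, Xiulan}; Planning = {Chen, Jae}; Ops = {Lior}

From (e): Xiulan ∉ Ops.
From (f): Jae ∈ Planning.
(c): Lior ∉ Planning.
(d) (exactly one): Xiulan ∉ Planning.
Only one team left: Xiulan ∈ Strategy.
(b) (exactly one): Lior ∉ Strategy.
Only one team left: Lior ∈ Ops.
(a) (exactly one): Ivan ∈ Strategy.
(h): Ops already has 1, so the rest are out.
Suppose Chen ∈ Strategy: no assignment then satisfies all the clues, so Chen ∉ Strategy.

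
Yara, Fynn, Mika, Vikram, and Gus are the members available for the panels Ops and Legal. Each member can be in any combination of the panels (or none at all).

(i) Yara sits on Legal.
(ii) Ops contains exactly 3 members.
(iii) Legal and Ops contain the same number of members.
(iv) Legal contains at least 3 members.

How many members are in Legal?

3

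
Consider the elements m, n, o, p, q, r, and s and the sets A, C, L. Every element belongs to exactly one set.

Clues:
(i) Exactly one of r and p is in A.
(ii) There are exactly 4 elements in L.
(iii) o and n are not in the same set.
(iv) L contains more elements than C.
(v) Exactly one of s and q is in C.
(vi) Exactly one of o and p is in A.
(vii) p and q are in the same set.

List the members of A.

A = {o, r}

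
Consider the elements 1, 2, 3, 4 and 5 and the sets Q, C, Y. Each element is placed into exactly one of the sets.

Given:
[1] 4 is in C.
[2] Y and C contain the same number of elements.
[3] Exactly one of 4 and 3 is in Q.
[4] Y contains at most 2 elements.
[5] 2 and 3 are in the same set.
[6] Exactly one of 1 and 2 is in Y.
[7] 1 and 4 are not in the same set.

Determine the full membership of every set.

From (1): 4 ∈ C.
(3) (exactly one): 3 ∈ Q.
(5): 2 matches 3: 2 ∈ Q.
(6) (exactly one): 1 ∈ Y.
Suppose 5 ∉ Q: no assignment then satisfies all the clues, so 5 ∈ Q.

Q = {2, 3, 5}; C = {4}; Y = {1}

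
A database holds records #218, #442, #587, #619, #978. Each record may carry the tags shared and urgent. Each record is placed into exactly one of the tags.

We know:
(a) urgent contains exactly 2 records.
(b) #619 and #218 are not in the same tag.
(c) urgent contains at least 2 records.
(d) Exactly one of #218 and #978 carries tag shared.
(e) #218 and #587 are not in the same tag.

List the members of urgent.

urgent = {#218, #442}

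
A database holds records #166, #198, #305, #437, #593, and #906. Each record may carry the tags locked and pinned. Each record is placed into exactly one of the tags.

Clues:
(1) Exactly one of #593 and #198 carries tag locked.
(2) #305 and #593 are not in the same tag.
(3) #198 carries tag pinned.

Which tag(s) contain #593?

From (3): #198 ∈ pinned.
(1) (exactly one): #593 ∈ locked.
(2): #305 ∉ locked.
Only one tag left: #305 ∈ pinned.

#593: locked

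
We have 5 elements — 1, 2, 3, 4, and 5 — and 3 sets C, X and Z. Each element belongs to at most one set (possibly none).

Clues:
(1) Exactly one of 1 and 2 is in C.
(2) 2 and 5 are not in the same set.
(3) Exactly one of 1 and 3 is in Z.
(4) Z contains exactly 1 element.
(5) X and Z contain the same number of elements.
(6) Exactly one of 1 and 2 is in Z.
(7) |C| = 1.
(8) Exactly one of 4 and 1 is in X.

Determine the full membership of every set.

C = {2}; X = {4}; Z = {1}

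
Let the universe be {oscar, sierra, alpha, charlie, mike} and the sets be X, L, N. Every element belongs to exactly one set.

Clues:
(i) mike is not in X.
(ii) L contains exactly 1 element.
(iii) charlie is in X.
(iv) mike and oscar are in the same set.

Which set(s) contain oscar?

oscar: N

From (i): mike ∉ X.
From (iii): charlie ∈ X.
(iv): oscar matches mike: oscar ∉ X.
Suppose oscar ∈ L: no assignment then satisfies all the clues, so oscar ∉ L.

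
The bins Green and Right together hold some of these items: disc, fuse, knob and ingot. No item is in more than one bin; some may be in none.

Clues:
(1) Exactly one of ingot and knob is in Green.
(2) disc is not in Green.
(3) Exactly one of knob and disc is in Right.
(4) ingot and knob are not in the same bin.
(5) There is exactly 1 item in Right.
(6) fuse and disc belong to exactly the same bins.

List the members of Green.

Green = {ingot}

From (2): disc ∉ Green.
(6): fuse matches disc: fuse ∉ Green.
Suppose knob ∈ Green: no assignment then satisfies all the clues, so knob ∉ Green.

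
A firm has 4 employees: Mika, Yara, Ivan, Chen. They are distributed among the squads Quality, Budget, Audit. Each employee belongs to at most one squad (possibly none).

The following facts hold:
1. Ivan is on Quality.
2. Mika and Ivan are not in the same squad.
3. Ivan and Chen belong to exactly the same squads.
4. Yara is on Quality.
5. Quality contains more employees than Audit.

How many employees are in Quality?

From (1): Ivan ∈ Quality.
From (4): Yara ∈ Quality.
(2): Mika ∉ Quality.
(3): Chen matches Ivan: Chen ∈ Quality.

3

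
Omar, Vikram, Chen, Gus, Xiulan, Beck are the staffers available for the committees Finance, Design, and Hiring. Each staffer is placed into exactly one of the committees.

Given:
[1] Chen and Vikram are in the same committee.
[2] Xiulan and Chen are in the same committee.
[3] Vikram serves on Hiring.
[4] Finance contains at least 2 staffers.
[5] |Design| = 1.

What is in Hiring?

Hiring = {Chen, Vikram, Xiulan}

From (3): Vikram ∈ Hiring.
(1): Chen matches Vikram: Chen ∉ Finance.
(1): Chen matches Vikram: Chen ∉ Design.
(1): Chen matches Vikram: Chen ∈ Hiring.
(2): Xiulan matches Chen: Xiulan ∉ Finance.
(2): Xiulan matches Chen: Xiulan ∉ Design.
(2): Xiulan matches Chen: Xiulan ∈ Hiring.
Suppose Omar ∈ Hiring: no assignment then satisfies all the clues, so Omar ∉ Hiring.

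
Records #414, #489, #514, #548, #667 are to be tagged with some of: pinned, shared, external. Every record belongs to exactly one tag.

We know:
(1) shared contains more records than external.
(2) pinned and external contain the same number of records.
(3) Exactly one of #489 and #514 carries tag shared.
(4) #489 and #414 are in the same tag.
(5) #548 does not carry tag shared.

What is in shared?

shared = {#414, #489, #667}

From (5): #548 ∉ shared.
Suppose #414 ∉ shared: no assignment then satisfies all the clues, so #414 ∈ shared.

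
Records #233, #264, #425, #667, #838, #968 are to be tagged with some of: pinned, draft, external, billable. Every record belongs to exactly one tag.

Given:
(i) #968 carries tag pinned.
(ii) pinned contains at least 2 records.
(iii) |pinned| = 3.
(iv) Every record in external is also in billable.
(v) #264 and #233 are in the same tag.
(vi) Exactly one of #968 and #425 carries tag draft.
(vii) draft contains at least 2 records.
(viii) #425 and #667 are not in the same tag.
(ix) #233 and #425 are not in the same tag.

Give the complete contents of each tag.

pinned = {#233, #264, #968}; draft = {#425, #838}; external = {}; billable = {#667}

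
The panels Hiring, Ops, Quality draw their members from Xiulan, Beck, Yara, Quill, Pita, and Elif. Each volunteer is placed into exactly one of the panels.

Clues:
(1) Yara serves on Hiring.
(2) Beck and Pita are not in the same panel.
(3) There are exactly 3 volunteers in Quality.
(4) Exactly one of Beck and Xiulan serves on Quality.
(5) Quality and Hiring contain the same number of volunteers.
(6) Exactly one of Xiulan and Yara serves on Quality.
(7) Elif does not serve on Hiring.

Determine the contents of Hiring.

Hiring = {Beck, Quill, Yara}

From (1): Yara ∈ Hiring.
From (7): Elif ∉ Hiring.
(6) (exactly one): Xiulan ∈ Quality.
(4) (exactly one): Beck ∉ Quality.
Suppose Beck ∉ Hiring: no assignment then satisfies all the clues, so Beck ∈ Hiring.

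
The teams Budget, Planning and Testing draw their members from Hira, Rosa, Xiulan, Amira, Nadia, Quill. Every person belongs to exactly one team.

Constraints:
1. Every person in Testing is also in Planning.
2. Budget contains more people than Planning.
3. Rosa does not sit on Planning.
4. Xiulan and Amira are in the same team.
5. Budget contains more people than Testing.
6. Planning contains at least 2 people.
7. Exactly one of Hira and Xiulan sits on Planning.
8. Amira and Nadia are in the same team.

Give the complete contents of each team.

Budget = {Amira, Nadia, Rosa, Xiulan}; Planning = {Hira, Quill}; Testing = {}

From (3): Rosa ∉ Planning.
(1) contrapositive: Rosa ∉ Testing.
Only one team left: Rosa ∈ Budget.
Suppose Hira ∈ Budget: no assignment then satisfies all the clues, so Hira ∉ Budget.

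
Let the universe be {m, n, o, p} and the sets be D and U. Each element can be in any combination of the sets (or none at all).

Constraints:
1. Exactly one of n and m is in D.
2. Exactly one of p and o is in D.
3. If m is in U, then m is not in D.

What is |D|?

2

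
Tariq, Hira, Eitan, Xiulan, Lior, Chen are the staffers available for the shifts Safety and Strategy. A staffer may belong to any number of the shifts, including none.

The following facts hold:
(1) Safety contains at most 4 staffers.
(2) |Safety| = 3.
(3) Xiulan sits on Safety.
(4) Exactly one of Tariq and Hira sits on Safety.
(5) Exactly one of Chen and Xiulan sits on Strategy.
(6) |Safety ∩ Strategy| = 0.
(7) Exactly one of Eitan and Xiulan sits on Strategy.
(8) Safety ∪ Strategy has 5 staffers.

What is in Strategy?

Strategy = {Chen, Eitan}

From (3): Xiulan ∈ Safety.
Suppose Tariq ∈ Strategy: no assignment then satisfies all the clues, so Tariq ∉ Strategy.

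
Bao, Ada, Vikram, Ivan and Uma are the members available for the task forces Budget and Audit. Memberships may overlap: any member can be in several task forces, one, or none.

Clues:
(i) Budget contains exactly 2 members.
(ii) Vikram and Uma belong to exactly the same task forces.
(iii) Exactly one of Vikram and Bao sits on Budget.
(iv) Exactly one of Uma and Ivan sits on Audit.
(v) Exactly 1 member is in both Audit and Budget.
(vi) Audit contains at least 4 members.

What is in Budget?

Budget = {Bao, Ivan}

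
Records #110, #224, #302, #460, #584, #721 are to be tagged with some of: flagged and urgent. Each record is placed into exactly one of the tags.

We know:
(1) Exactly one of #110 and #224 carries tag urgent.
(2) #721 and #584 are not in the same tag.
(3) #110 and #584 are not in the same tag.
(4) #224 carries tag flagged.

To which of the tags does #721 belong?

#721: urgent

From (4): #224 ∈ flagged.
(1) (exactly one): #110 ∈ urgent.
(3): #584 ∉ urgent.
Only one tag left: #584 ∈ flagged.
(2): #721 ∉ flagged.
Only one tag left: #721 ∈ urgent.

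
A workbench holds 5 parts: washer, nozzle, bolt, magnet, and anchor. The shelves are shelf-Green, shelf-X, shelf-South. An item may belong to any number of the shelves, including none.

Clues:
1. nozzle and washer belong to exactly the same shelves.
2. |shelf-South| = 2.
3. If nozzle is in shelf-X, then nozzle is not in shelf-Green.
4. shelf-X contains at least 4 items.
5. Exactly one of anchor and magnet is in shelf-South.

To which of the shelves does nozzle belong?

nozzle: shelf-X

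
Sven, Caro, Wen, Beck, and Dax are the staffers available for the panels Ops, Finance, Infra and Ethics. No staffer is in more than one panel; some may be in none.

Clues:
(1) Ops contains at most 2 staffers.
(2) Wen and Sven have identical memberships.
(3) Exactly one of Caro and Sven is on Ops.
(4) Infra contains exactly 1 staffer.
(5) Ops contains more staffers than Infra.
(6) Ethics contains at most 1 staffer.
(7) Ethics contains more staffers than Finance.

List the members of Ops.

Ops = {Sven, Wen}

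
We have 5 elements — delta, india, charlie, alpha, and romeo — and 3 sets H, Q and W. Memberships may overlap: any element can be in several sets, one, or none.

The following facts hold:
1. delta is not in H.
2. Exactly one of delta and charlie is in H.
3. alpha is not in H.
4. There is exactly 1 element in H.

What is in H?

H = {charlie}

From (1): delta ∉ H.
From (3): alpha ∉ H.
(2) (exactly one): charlie ∈ H.
(4): H already has 1, so the rest are out.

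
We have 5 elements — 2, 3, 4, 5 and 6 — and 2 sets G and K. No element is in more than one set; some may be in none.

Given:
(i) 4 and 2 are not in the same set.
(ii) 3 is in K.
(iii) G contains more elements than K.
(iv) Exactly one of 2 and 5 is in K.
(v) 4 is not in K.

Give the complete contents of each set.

G = {4, 5, 6}; K = {2, 3}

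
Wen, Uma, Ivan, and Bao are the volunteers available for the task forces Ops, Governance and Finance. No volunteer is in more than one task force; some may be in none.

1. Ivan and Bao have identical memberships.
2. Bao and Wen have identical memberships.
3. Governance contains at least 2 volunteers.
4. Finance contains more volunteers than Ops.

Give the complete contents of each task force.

Ops = {}; Governance = {Bao, Ivan, Wen}; Finance = {Uma}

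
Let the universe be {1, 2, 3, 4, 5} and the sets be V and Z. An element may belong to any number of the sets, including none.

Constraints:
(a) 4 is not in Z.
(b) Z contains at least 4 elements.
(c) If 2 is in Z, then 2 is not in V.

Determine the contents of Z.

From (a): 4 ∉ Z.
(b): only 4 candidates remain for Z, so all are in.
(c): 2 ∉ V.

Z = {1, 2, 3, 5}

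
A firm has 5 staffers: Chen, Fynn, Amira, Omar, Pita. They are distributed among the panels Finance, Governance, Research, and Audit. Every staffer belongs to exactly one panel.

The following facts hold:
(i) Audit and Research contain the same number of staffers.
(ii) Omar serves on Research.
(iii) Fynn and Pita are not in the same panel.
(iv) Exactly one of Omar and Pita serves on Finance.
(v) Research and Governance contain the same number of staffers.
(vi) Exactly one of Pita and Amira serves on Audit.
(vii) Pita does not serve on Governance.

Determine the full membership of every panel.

Finance = {Chen, Pita}; Governance = {Fynn}; Research = {Omar}; Audit = {Amira}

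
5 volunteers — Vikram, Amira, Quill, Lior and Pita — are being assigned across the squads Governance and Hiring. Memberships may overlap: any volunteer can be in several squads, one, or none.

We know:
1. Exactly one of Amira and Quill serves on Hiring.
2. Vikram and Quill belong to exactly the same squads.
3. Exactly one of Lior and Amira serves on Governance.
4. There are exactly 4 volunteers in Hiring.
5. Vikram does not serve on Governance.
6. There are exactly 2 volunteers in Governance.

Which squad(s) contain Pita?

From (5): Vikram ∉ Governance.
(2): Quill matches Vikram: Quill ∉ Governance.
Suppose Pita ∉ Governance: no assignment then satisfies all the clues, so Pita ∈ Governance.

Pita: Governance, Hiring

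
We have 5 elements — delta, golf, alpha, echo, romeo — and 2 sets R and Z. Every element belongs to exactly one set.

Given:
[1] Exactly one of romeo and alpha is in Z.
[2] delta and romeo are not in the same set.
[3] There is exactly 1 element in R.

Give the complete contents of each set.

R = {romeo}; Z = {alpha, delta, echo, golf}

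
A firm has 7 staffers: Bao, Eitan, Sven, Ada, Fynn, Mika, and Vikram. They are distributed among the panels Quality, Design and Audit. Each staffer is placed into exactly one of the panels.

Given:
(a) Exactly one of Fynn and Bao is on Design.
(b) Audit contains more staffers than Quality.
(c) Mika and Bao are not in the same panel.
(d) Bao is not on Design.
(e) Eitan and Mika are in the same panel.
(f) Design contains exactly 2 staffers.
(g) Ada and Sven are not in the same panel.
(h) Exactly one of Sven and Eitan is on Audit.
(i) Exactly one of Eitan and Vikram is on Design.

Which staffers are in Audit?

From (d): Bao ∉ Design.
(a) (exactly one): Fynn ∈ Design.
Suppose Bao ∈ Audit: no assignment then satisfies all the clues, so Bao ∉ Audit.

Audit = {Ada, Eitan, Mika}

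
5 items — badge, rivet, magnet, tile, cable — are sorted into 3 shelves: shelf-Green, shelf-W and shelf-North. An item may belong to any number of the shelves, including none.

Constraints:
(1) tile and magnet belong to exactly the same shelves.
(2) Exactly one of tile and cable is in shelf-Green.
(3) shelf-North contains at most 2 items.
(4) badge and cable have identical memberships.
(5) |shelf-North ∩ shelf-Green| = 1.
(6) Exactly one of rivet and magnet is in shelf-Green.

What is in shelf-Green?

shelf-Green = {badge, cable, rivet}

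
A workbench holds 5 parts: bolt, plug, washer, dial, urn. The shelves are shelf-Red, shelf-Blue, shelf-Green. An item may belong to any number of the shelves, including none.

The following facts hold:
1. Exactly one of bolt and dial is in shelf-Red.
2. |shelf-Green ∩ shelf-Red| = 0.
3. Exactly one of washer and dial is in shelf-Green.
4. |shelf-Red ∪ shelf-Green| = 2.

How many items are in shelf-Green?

1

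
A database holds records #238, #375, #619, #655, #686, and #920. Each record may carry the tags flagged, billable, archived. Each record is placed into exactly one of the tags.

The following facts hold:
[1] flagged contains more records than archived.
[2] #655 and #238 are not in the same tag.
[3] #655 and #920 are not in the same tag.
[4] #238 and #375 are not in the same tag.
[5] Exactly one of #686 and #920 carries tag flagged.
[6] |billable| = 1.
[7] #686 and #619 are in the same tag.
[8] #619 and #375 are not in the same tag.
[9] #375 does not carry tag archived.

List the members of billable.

billable = {#375}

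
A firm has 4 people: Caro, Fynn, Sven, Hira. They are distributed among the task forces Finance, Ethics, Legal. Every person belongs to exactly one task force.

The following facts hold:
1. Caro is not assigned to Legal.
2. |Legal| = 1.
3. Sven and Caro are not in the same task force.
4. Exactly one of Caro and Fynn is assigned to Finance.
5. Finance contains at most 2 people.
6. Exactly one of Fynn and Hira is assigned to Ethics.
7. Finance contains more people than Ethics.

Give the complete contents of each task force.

Finance = {Caro, Hira}; Ethics = {Fynn}; Legal = {Sven}

From (1): Caro ∉ Legal.
Suppose Caro ∉ Finance: no assignment then satisfies all the clues, so Caro ∈ Finance.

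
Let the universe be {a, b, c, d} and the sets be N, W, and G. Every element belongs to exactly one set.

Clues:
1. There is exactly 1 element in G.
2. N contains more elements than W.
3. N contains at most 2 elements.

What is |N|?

2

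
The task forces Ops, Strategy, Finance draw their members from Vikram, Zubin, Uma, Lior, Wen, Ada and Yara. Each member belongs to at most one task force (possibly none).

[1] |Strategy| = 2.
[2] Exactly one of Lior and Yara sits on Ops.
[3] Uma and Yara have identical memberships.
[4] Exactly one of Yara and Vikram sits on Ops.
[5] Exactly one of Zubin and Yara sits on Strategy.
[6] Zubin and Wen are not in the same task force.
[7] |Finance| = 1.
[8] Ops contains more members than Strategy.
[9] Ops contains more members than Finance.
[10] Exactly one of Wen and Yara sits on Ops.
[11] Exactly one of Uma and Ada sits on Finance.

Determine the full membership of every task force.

Ops = {Lior, Vikram, Wen}; Strategy = {Uma, Yara}; Finance = {Ada}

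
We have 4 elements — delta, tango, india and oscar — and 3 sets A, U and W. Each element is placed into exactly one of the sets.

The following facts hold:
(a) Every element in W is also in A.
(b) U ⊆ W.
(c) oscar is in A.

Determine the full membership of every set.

A = {delta, india, oscar, tango}; U = {}; W = {}

From (c): oscar ∈ A.
Suppose delta ∉ A: no assignment then satisfies all the clues, so delta ∈ A.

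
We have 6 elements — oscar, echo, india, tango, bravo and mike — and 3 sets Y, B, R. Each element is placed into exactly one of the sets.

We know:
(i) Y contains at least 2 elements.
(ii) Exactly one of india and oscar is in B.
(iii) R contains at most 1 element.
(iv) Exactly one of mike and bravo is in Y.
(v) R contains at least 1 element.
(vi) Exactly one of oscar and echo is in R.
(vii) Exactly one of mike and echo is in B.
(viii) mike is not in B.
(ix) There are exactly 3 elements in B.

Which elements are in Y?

Y = {mike, tango}

From (viii): mike ∉ B.
(vii) (exactly one): echo ∈ B.
(vi) (exactly one): oscar ∈ R.
(ii) (exactly one): india ∈ B.
(iii): R already has 1, so the rest are out.
Only one set left: mike ∈ Y.
(iv) (exactly one): bravo ∉ Y.
Only one set left: bravo ∈ B.
(i): only 2 candidates remain for Y, so all are in.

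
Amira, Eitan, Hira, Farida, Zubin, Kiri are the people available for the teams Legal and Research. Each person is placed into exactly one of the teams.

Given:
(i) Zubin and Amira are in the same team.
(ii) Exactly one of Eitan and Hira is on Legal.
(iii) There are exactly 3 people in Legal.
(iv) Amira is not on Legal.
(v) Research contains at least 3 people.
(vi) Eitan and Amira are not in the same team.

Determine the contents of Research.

Research = {Amira, Hira, Zubin}

From (iv): Amira ∉ Legal.
(i): Zubin matches Amira: Zubin ∉ Legal.
Only one team left: Amira ∈ Research.
Only one team left: Zubin ∈ Research.
(vi): Eitan ∉ Research.
Only one team left: Eitan ∈ Legal.
(ii) (exactly one): Hira ∉ Legal.
(iii): only 3 candidates remain for Legal, so all are in.
(v): only 3 candidates remain for Research, so all are in.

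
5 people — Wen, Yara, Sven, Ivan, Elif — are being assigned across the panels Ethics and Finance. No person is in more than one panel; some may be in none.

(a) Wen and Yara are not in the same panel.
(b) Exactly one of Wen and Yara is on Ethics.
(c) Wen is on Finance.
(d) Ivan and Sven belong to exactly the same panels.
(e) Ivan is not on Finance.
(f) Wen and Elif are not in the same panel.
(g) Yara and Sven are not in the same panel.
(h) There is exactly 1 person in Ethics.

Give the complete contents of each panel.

Ethics = {Yara}; Finance = {Wen}

From (c): Wen ∈ Finance.
From (e): Ivan ∉ Finance.
(a): Yara ∉ Finance.
(b) (exactly one): Yara ∈ Ethics.
(d): Sven matches Ivan: Sven ∉ Finance.
(f): Elif ∉ Finance.
(g): Sven ∉ Ethics.
(h): Ethics already has 1, so the rest are out.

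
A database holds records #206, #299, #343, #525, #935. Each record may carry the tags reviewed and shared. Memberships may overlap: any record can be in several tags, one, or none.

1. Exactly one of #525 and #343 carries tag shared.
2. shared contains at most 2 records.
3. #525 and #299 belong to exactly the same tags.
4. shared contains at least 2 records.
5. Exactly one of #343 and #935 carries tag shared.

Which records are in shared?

shared = {#206, #343}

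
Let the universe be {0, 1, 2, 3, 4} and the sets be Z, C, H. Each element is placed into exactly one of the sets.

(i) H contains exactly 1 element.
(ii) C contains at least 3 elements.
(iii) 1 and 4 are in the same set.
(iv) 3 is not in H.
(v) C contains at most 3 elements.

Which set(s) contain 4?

4: C

From (iv): 3 ∉ H.
Suppose 4 ∈ Z: no assignment then satisfies all the clues, so 4 ∉ Z.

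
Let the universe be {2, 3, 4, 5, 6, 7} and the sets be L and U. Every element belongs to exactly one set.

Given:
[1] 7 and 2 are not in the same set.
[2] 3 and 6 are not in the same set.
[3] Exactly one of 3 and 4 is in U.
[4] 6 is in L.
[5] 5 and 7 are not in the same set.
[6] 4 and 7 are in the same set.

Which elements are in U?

U = {2, 3, 5}

From (4): 6 ∈ L.
(2): 3 ∉ L.
Only one set left: 3 ∈ U.
(3) (exactly one): 4 ∉ U.
(6): 7 matches 4: 7 ∉ U.
Only one set left: 4 ∈ L.
Only one set left: 7 ∈ L.
(1): 2 ∉ L.
(5): 5 ∉ L.
Only one set left: 2 ∈ U.
Only one set left: 5 ∈ U.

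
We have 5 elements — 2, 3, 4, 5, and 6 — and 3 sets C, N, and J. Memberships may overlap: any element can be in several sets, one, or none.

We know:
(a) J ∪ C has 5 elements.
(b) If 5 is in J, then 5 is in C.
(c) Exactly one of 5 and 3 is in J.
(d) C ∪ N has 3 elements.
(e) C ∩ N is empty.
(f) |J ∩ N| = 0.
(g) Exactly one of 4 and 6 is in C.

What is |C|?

3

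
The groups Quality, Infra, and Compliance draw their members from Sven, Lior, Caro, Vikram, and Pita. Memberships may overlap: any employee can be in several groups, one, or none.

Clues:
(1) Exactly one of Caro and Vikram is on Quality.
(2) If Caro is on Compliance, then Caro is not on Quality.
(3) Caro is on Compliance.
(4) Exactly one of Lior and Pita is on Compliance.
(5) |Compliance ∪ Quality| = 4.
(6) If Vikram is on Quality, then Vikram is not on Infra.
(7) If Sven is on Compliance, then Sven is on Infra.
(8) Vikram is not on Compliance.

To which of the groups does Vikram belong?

From (3): Caro ∈ Compliance.
From (8): Vikram ∉ Compliance.
(2): Caro ∉ Quality.
(1) (exactly one): Vikram ∈ Quality.
(6): Vikram ∉ Infra.

Vikram: Quality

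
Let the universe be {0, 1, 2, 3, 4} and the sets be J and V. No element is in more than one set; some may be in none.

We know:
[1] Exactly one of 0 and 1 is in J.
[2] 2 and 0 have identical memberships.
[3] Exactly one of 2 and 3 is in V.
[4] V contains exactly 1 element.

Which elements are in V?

V = {3}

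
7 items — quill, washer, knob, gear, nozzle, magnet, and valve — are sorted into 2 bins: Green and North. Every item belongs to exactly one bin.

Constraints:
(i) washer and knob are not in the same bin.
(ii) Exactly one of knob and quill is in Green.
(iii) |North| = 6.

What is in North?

North = {gear, magnet, nozzle, quill, valve, washer}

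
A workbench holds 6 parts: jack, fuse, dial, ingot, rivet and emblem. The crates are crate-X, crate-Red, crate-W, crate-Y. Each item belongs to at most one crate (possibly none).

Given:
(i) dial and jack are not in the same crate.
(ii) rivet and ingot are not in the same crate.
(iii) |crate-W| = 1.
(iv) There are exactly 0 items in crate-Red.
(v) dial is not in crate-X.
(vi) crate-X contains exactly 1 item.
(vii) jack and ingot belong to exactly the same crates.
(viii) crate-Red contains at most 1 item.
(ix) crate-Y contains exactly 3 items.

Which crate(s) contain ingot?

ingot: crate-Y

From (v): dial ∉ crate-X.
(iv): crate-Red already has 0, so the rest are out.
Suppose ingot ∈ crate-X: no assignment then satisfies all the clues, so ingot ∉ crate-X.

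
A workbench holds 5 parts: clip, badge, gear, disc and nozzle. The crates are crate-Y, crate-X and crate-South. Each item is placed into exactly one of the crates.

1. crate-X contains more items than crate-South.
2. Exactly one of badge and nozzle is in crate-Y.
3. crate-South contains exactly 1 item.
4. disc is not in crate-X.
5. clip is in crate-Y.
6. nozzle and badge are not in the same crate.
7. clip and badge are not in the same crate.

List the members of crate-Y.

crate-Y = {clip, nozzle}

From (4): disc ∉ crate-X.
From (5): clip ∈ crate-Y.
(7): badge ∉ crate-Y.
(2) (exactly one): nozzle ∈ crate-Y.
Suppose gear ∈ crate-Y: no assignment then satisfies all the clues, so gear ∉ crate-Y.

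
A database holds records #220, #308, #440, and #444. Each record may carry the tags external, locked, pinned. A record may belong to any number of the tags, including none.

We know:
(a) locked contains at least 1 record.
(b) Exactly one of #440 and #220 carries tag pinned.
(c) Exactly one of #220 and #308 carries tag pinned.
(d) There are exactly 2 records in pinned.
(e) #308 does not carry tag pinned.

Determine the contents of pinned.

pinned = {#220, #444}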